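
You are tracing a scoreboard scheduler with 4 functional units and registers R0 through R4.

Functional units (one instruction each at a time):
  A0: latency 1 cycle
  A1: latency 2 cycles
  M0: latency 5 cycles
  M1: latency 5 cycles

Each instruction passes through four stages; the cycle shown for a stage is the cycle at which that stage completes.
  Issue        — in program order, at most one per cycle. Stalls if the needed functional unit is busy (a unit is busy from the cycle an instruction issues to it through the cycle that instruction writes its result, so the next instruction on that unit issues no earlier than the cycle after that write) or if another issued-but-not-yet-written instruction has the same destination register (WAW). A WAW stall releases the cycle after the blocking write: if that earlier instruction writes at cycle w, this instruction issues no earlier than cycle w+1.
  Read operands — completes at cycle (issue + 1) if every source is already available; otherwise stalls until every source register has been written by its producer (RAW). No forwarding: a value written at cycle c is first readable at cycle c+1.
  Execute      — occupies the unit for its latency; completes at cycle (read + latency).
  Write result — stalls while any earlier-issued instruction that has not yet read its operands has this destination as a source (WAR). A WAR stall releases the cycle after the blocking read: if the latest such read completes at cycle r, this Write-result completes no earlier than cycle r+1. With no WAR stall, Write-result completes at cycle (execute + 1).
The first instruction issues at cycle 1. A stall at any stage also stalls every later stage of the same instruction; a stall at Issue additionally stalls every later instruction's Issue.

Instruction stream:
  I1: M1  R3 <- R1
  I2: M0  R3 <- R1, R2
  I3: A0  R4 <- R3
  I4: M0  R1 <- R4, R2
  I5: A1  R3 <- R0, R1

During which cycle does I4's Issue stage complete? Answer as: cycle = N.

[1] issue I1 (M1)
[2] I1 read-ops
[7] I1 finished on M1
[8] I1→R3
[9] issue I2 (M0)
[10] I2 read-ops | issue I3 (A0)
[15] I2 finished on M0
[16] I2→R3
[17] I3 read-ops | issue I4 (M0)
[18] I3 finished on A0 | issue I5 (A1)
[19] I3→R4
[20] I4 read-ops
[25] I4 finished on M0
[26] I4→R1
[27] I5 read-ops
[29] I5 finished on A1
[30] I5→R3

cycle = 17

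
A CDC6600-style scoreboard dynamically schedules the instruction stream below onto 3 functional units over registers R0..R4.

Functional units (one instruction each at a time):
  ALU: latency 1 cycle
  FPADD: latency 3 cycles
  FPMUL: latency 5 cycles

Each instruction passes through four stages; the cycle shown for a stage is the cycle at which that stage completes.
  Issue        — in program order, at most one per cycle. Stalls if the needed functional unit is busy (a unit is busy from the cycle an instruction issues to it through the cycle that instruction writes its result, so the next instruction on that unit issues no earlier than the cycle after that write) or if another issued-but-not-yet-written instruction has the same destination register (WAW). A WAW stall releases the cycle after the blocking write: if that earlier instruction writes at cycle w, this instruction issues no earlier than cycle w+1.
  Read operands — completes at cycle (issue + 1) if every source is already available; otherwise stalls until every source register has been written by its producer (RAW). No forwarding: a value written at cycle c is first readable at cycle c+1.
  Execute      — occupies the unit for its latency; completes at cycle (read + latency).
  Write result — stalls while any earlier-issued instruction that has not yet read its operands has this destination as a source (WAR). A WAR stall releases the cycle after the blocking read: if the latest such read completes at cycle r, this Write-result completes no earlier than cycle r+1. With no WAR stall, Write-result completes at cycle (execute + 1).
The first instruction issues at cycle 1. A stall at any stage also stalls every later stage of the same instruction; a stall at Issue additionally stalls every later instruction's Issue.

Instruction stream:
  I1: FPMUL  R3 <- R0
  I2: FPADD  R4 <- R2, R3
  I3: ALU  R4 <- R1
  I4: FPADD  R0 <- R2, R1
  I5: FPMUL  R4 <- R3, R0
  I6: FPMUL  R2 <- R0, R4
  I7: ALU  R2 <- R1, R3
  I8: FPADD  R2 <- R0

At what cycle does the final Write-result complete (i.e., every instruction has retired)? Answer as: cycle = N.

cycle = 45

1) issue 1, read 2, done 7, write 8
2) issue 2, read 9, done 12, write 13  <RAW R3: wait I1 write@8>
3) issue 14, read 15, done 16, write 17  <WAW R4: wait I2 write@13>
4) issue 15, read 16, done 19, write 20
5) issue 18, read 21, done 26, write 27  <WAW R4: wait I3 write@17 / RAW R0: wait I4 write@20>
6) issue 28, read 29, done 34, write 35  <struct: FPMUL busy until I5 writes@27>
7) issue 36, read 37, done 38, write 39  <WAW R2: wait I6 write@35>
8) issue 40, read 41, done 44, write 45  <WAW R2: wait I7 write@39>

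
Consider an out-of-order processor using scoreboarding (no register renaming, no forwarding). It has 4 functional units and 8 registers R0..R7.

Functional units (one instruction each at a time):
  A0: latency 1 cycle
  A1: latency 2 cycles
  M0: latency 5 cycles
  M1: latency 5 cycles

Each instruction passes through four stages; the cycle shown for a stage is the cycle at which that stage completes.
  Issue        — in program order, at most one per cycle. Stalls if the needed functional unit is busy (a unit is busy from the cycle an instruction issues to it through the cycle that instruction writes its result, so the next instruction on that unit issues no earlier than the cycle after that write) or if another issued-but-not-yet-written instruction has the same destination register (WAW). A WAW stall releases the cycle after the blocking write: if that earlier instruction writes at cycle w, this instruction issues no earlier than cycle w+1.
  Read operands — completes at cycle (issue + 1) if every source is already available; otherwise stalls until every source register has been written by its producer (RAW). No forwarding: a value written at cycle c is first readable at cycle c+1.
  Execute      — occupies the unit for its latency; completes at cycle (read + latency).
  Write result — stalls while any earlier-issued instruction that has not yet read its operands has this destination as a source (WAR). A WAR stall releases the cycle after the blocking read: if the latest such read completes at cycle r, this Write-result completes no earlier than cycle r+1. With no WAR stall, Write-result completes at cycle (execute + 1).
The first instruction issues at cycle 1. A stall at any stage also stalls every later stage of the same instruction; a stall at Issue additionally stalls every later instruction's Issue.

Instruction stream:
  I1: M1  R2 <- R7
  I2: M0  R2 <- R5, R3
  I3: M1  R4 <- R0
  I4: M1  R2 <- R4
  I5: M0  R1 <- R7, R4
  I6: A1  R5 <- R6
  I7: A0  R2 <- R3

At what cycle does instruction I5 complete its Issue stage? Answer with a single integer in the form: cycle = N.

cycle = 19

[1] I1 issues→M1
[2] I1 reads
[7] I1 exec-done
[8] I1 writes R2
[9] I2 issues→M0
[10] I2 reads; I3 issues→M1
[11] I3 reads
[15] I2 exec-done
[16] I2 writes R2; I3 exec-done
[17] I3 writes R4
[18] I4 issues→M1
[19] I4 reads; I5 issues→M0
[20] I5 reads; I6 issues→A1
[21] I6 reads
[23] I6 exec-done
[24] I4 exec-done; I6 writes R5
[25] I4 writes R2; I5 exec-done
[26] I5 writes R1; I7 issues→A0
[27] I7 reads
[28] I7 exec-done
[29] I7 writes R2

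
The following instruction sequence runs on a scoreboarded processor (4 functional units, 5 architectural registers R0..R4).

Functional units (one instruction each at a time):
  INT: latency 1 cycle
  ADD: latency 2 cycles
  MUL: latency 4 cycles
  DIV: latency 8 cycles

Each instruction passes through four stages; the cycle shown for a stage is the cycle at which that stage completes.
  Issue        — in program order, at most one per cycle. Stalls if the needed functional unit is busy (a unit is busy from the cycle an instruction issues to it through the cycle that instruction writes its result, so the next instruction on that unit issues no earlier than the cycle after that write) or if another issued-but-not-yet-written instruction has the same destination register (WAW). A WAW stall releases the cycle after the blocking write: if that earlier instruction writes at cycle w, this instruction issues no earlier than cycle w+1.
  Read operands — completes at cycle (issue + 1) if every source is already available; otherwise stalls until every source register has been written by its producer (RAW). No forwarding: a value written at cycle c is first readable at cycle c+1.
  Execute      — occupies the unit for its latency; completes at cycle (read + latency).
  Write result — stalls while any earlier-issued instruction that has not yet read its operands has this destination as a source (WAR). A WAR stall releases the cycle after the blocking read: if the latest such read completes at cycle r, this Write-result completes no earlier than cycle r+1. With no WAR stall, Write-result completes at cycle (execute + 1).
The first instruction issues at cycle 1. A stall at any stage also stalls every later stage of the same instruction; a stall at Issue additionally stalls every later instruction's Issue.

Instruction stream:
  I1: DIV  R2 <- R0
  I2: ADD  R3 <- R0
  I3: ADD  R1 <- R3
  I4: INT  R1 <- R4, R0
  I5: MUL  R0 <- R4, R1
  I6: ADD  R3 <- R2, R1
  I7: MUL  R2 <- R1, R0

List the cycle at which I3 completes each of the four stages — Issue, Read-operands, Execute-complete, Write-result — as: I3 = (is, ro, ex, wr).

c1: issue I1 (DIV)
c2: I1 read-ops; issue I2 (ADD)
c3: I2 read-ops
c5: I2 finished on ADD
c6: I2→R3
c7: issue I3 (ADD)
c8: I3 read-ops
c10: I1 finished on DIV; I3 finished on ADD
c11: I1→R2; I3→R1
c12: issue I4 (INT)
c13: I4 read-ops; issue I5 (MUL)
c14: I4 finished on INT; issue I6 (ADD)
c15: I4→R1
c16: I5 read-ops; I6 read-ops
c18: I6 finished on ADD
c19: I6→R3
c20: I5 finished on MUL
c21: I5→R0
c22: issue I7 (MUL)
c23: I7 read-ops
c27: I7 finished on MUL
c28: I7→R2

I3 = (7, 8, 10, 11)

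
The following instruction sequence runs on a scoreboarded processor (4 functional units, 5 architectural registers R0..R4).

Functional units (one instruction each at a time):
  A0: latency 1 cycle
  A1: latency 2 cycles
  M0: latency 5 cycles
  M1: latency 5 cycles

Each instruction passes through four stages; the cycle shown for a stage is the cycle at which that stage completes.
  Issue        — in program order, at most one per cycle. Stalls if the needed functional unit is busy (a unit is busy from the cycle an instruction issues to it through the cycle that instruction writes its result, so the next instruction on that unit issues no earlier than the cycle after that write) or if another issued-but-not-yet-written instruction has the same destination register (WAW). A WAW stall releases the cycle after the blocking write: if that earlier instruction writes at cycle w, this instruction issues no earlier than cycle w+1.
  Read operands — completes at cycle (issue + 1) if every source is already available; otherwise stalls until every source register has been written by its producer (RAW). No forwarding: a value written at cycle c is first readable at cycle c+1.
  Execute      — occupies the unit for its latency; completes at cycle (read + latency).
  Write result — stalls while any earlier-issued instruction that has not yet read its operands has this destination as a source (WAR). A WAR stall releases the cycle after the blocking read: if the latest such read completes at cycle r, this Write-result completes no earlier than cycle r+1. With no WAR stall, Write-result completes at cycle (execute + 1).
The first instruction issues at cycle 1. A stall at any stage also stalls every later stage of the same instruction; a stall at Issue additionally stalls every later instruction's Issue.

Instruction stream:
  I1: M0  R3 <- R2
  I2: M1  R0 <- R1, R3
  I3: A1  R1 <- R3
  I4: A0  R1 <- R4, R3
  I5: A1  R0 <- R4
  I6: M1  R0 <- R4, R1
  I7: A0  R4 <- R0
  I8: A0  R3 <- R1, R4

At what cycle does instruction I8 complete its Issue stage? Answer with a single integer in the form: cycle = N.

cycle = 32

cycle 1: I1 dispatched to M0
cycle 2: I1 operands ready, I2 dispatched to M1
cycle 3: I3 dispatched to A1
cycle 7: I1 complete
cycle 8: R3←I1
cycle 9: I2 operands ready, I3 operands ready
cycle 11: I3 complete
cycle 12: R1←I3
cycle 13: I4 dispatched to A0
cycle 14: I2 complete, I4 operands ready
cycle 15: R0←I2, I4 complete
cycle 16: R1←I4, I5 dispatched to A1
cycle 17: I5 operands ready
cycle 19: I5 complete
cycle 20: R0←I5
cycle 21: I6 dispatched to M1
cycle 22: I6 operands ready, I7 dispatched to A0
cycle 27: I6 complete
cycle 28: R0←I6
cycle 29: I7 operands ready
cycle 30: I7 complete
cycle 31: R4←I7
cycle 32: I8 dispatched to A0
cycle 33: I8 operands ready
cycle 34: I8 complete
cycle 35: R3←I8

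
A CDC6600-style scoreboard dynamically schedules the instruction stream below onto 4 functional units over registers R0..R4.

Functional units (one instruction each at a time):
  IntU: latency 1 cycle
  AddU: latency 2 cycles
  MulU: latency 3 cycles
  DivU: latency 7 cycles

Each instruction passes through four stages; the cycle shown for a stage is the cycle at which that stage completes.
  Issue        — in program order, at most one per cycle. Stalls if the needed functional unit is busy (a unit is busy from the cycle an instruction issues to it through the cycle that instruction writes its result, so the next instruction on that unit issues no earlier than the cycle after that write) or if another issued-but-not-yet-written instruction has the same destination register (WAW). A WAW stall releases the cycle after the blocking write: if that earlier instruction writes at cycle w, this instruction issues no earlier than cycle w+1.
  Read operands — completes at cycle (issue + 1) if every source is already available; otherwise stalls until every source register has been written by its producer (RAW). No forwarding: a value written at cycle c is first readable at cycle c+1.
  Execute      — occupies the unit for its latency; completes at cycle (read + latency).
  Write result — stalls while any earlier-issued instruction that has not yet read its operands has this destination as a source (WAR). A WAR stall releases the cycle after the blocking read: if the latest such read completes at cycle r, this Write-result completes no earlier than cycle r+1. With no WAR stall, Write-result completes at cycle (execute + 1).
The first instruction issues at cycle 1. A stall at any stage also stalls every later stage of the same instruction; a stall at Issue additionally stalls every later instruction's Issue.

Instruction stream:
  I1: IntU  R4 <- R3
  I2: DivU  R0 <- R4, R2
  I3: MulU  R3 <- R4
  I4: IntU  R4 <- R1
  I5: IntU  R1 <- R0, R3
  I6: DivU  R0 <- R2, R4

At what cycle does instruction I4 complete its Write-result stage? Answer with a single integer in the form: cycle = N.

t=1  I1→IntU
t=2  I1 RO; I2→DivU
t=3  I1 EX; I3→MulU
t=4  I1 WR R4
t=5  I2 RO; I3 RO; I4→IntU
t=6  I4 RO
t=7  I4 EX
t=8  I3 EX; I4 WR R4
t=9  I3 WR R3; I5→IntU
t=12  I2 EX
t=13  I2 WR R0
t=14  I5 RO; I6→DivU
t=15  I5 EX; I6 RO
t=16  I5 WR R1
t=22  I6 EX
t=23  I6 WR R0

cycle = 8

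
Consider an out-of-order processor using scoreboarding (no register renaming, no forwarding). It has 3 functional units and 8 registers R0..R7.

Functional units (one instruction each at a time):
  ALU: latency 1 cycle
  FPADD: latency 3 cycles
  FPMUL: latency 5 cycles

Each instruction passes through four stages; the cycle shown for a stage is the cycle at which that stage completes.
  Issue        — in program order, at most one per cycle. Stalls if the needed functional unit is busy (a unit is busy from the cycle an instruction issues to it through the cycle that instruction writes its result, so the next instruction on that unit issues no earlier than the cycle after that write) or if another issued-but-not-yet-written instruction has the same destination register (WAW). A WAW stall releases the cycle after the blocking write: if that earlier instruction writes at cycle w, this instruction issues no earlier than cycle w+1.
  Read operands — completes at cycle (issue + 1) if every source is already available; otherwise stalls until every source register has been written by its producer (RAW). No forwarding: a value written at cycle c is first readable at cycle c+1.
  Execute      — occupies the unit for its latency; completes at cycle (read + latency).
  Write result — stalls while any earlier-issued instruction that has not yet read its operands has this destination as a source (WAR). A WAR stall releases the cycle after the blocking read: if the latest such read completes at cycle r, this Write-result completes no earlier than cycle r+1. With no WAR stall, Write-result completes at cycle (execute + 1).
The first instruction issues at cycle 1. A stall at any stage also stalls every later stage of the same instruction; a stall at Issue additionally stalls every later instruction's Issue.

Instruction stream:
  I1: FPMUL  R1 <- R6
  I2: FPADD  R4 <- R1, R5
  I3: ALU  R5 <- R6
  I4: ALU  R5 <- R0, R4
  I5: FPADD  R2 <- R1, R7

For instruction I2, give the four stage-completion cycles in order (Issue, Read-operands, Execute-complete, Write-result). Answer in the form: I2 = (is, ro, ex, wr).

I2 = (2, 9, 12, 13)

[I1] 1/2/7/8
[I2] 2/9/12/13  (RAW R1: wait I1 write@8)
[I3] 3/4/5/10  (WAR R5: wait I2 read@9)
[I4] 11/14/15/16  (struct: ALU busy until I3 writes@10; RAW R4: wait I2 write@13)
[I5] 14/15/18/19  (struct: FPADD busy until I2 writes@13)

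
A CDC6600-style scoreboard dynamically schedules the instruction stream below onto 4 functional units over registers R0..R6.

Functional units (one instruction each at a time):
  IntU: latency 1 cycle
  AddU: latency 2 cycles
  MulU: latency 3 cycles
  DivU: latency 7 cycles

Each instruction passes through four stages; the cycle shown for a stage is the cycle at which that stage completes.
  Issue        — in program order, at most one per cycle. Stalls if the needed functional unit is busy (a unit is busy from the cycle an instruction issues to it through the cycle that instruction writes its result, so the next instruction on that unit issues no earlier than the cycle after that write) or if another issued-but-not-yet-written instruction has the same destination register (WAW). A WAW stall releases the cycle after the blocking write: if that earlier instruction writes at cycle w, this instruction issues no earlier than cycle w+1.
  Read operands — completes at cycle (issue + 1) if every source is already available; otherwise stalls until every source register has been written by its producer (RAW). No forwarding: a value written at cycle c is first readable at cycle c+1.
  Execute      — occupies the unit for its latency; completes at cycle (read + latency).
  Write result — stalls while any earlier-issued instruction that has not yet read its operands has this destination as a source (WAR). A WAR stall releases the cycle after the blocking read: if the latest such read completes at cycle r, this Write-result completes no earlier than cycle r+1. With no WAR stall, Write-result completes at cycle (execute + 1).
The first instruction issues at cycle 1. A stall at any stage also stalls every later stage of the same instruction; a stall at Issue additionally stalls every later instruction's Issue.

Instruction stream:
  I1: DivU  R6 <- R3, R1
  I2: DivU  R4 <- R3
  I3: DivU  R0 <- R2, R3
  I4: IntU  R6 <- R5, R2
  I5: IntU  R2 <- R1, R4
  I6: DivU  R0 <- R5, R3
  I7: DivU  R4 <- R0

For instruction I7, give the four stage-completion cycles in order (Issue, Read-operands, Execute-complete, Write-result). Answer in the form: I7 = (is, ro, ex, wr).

I7 = (41, 42, 49, 50)

[I1] 1/2/9/10
[I2] 11/12/19/20  (struct: DivU busy until I1 writes@10)
[I3] 21/22/29/30  (struct: DivU busy until I2 writes@20)
[I4] 22/23/24/25
[I5] 26/27/28/29  (struct: IntU busy until I4 writes@25)
[I6] 31/32/39/40  (struct: DivU busy until I3 writes@30)
[I7] 41/42/49/50  (struct: DivU busy until I6 writes@40)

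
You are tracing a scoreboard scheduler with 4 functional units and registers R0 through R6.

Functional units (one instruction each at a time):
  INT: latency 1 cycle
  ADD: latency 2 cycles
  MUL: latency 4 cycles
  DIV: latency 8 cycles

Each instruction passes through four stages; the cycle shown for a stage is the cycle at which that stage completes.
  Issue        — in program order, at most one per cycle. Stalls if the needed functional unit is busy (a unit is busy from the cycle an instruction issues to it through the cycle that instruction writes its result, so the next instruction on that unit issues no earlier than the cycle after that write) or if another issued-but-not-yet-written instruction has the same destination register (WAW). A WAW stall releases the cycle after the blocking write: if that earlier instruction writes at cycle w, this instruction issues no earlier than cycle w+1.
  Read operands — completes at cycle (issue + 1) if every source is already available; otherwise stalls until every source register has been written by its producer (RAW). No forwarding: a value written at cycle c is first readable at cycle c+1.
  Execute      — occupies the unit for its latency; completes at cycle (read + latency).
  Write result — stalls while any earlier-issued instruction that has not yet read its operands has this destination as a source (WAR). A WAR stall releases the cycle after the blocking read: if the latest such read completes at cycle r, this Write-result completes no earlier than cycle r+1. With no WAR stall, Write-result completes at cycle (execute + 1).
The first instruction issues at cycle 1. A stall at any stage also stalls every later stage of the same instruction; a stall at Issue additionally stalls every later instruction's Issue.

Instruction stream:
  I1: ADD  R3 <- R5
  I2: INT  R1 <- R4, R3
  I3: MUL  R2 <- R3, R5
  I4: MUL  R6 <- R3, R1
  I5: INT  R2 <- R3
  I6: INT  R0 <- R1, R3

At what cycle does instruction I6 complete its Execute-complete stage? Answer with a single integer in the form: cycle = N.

cycle = 19

I1: IS=1 RO=2 EX=4 WR=5
I2: IS=2 RO=6 EX=7 WR=8  [RAW R3: wait I1 write@5]
I3: IS=3 RO=6 EX=10 WR=11  [RAW R3: wait I1 write@5]
I4: IS=12 RO=13 EX=17 WR=18  [struct: MUL busy until I3 writes@11]
I5: IS=13 RO=14 EX=15 WR=16
I6: IS=17 RO=18 EX=19 WR=20  [struct: INT busy until I5 writes@16]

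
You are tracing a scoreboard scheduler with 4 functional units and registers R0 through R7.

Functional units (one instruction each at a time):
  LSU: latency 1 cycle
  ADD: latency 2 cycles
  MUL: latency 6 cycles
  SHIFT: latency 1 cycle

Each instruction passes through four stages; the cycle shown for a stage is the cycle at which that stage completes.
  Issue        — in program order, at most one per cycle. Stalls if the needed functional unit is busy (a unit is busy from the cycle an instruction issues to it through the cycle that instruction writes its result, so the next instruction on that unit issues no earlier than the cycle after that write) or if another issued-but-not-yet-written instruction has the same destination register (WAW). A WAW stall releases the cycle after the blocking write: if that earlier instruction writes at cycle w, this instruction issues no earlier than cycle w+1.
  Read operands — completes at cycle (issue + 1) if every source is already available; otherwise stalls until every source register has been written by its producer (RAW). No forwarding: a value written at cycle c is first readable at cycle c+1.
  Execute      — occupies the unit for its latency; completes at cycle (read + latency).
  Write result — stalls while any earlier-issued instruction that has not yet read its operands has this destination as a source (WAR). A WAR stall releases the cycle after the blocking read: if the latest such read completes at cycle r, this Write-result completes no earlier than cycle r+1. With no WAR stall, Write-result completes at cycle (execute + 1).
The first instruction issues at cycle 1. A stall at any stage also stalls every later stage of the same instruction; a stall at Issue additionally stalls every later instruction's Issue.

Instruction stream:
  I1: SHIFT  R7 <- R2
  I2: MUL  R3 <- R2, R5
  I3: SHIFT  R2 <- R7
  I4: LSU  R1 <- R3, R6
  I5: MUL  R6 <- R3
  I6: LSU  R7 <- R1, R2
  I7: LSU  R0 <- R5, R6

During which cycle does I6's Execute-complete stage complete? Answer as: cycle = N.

cycle = 16

[I1] 1/2/3/4
[I2] 2/3/9/10
[I3] 5/6/7/8  (struct: SHIFT busy until I1 writes@4)
[I4] 6/11/12/13  (RAW R3: wait I2 write@10)
[I5] 11/12/18/19  (struct: MUL busy until I2 writes@10)
[I6] 14/15/16/17  (struct: LSU busy until I4 writes@13)
[I7] 18/20/21/22  (struct: LSU busy until I6 writes@17; RAW R6: wait I5 write@19)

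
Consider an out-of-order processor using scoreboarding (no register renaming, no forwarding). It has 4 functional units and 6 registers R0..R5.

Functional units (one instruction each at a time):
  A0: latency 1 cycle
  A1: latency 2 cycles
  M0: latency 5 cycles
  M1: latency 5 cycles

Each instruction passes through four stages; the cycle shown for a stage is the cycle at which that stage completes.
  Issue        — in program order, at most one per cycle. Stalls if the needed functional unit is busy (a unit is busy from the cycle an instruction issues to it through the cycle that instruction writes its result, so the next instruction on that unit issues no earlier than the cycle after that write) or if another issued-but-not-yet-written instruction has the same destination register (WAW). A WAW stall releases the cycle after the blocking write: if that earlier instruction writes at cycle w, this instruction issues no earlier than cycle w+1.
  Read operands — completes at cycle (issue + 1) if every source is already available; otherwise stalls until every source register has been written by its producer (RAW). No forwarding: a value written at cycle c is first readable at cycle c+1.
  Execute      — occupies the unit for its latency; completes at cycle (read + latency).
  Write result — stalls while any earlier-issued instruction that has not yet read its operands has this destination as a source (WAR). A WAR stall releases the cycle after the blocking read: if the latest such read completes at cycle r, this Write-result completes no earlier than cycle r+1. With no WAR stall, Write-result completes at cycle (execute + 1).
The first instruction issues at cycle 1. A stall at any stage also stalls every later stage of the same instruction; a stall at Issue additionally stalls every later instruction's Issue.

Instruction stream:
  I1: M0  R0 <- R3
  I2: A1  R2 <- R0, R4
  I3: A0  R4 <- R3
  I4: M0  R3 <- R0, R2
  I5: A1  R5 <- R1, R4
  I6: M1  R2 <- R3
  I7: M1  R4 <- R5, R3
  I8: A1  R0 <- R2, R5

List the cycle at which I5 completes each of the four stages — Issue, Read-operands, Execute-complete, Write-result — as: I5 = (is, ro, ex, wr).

1) issue 1, read 2, done 7, write 8
2) issue 2, read 9, done 11, write 12  <RAW R0: wait I1 write@8>
3) issue 3, read 4, done 5, write 10  <WAR R4: wait I2 read@9>
4) issue 9, read 13, done 18, write 19  <struct: M0 busy until I1 writes@8 / RAW R2: wait I2 write@12>
5) issue 13, read 14, done 16, write 17  <struct: A1 busy until I2 writes@12>
6) issue 14, read 20, done 25, write 26  <RAW R3: wait I4 write@19>
7) issue 27, read 28, done 33, write 34  <struct: M1 busy until I6 writes@26>
8) issue 28, read 29, done 31, write 32

I5 = (13, 14, 16, 17)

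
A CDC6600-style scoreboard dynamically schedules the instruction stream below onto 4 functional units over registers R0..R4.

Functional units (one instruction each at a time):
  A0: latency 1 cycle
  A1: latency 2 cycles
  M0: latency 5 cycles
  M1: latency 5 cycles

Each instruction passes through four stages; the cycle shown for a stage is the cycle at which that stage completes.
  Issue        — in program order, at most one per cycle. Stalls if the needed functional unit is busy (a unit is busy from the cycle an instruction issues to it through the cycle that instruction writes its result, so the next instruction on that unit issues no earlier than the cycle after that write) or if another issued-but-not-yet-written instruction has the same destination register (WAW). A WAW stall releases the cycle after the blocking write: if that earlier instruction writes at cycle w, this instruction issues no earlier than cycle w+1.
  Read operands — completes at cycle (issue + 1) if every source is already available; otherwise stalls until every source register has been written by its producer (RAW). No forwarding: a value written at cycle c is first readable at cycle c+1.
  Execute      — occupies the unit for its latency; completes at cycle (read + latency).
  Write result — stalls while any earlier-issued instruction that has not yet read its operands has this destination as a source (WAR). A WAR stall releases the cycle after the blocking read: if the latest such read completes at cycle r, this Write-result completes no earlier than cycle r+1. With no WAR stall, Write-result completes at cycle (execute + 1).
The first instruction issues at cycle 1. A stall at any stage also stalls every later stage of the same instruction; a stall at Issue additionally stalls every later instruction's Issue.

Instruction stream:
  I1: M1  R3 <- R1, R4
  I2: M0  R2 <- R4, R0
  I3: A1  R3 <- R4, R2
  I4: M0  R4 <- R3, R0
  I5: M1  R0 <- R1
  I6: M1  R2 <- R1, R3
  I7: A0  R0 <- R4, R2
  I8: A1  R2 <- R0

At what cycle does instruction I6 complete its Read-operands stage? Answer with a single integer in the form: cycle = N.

cycle = 20

  I1 | 1 | 2 | 7 | 8
  I2 | 2 | 3 | 8 | 9
  I3 | 9 | 10 | 12 | 13   WAW R3: wait I1 write@8
  I4 | 10 | 14 | 19 | 20   RAW R3: wait I3 write@13
  I5 | 11 | 12 | 17 | 18
  I6 | 19 | 20 | 25 | 26   struct: M1 busy until I5 writes@18
  I7 | 20 | 27 | 28 | 29   RAW R2: wait I6 write@26
  I8 | 27 | 30 | 32 | 33   WAW R2: wait I6 write@26 · RAW R0: wait I7 write@29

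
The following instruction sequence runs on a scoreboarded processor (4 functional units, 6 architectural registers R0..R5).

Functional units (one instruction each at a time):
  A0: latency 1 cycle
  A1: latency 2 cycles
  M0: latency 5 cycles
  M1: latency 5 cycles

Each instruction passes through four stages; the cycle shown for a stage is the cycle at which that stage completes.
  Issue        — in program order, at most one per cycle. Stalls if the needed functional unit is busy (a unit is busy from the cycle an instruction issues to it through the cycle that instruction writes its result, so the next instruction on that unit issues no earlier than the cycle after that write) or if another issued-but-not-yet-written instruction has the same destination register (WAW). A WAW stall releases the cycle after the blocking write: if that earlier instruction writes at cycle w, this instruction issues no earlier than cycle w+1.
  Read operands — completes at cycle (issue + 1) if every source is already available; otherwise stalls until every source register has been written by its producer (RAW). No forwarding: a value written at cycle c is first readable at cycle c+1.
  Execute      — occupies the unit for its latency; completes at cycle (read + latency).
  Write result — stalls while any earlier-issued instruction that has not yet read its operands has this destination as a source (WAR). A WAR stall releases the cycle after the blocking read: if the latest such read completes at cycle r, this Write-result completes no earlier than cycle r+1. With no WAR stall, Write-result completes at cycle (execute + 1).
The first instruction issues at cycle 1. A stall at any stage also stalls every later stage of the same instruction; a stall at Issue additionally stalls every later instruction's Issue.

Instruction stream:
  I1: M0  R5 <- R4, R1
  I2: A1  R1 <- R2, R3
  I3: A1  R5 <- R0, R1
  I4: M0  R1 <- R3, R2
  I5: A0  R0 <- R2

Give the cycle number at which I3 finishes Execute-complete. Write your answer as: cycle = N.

cycle = 12

[1] I1 dispatched to M0
[2] I1 operands ready, I2 dispatched to A1
[3] I2 operands ready
[5] I2 complete
[6] R1←I2
[7] I1 complete
[8] R5←I1
[9] I3 dispatched to A1
[10] I3 operands ready, I4 dispatched to M0
[11] I4 operands ready, I5 dispatched to A0
[12] I3 complete, I5 operands ready
[13] R5←I3, I5 complete
[14] R0←I5
[16] I4 complete
[17] R1←I4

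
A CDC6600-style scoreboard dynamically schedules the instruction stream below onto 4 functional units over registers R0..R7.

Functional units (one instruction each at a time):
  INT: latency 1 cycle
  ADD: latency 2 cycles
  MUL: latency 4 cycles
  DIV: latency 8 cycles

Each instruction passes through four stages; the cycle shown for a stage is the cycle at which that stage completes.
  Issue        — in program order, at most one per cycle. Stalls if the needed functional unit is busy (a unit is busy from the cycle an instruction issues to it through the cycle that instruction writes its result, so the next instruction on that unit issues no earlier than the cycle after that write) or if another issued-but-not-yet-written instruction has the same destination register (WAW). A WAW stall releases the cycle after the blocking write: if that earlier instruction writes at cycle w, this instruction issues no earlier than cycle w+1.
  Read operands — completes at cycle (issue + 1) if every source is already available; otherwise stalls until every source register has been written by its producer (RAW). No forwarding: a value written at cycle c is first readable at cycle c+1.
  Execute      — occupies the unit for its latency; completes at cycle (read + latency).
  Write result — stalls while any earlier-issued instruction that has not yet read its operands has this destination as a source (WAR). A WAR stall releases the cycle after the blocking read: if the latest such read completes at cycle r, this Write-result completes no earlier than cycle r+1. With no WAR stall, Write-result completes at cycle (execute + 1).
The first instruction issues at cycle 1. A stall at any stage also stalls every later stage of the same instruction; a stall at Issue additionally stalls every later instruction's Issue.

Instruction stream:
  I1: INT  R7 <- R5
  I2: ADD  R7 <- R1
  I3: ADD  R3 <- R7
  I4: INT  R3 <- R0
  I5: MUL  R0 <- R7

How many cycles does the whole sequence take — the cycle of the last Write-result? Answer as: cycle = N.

c1: I1 dispatched to INT
c2: I1 operands ready
c3: I1 complete
c4: R7←I1
c5: I2 dispatched to ADD
c6: I2 operands ready
c8: I2 complete
c9: R7←I2
c10: I3 dispatched to ADD
c11: I3 operands ready
c13: I3 complete
c14: R3←I3
c15: I4 dispatched to INT
c16: I4 operands ready; I5 dispatched to MUL
c17: I4 complete; I5 operands ready
c18: R3←I4
c21: I5 complete
c22: R0←I5

cycle = 22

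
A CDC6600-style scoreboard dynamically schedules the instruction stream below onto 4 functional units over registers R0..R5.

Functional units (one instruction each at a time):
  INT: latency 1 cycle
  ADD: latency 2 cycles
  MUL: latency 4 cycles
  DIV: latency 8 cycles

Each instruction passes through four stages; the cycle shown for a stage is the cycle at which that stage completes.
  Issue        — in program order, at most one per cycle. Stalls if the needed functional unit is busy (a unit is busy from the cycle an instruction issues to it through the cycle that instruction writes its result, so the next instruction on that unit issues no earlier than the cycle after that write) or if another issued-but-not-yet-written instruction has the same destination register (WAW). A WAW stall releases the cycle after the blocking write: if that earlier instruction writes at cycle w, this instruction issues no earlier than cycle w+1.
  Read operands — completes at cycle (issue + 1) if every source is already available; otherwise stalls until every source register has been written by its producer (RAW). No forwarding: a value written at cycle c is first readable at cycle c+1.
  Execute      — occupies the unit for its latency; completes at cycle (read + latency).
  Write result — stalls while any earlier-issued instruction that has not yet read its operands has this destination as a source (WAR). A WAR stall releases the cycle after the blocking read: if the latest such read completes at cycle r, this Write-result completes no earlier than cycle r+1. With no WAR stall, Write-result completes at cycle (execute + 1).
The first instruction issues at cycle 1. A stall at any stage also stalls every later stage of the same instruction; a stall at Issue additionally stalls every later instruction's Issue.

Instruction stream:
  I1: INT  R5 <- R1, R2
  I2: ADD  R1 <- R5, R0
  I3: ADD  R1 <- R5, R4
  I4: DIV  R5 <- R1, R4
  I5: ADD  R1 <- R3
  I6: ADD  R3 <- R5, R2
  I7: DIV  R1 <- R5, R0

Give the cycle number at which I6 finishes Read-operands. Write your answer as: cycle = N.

cycle = 24

1) issue 1, read 2, done 3, write 4
2) issue 2, read 5, done 7, write 8  <RAW R5: wait I1 write@4>
3) issue 9, read 10, done 12, write 13  <struct: ADD busy until I2 writes@8>
4) issue 10, read 14, done 22, write 23  <RAW R1: wait I3 write@13>
5) issue 14, read 15, done 17, write 18  <struct: ADD busy until I3 writes@13>
6) issue 19, read 24, done 26, write 27  <struct: ADD busy until I5 writes@18 / RAW R5: wait I4 write@23>
7) issue 24, read 25, done 33, write 34  <struct: DIV busy until I4 writes@23>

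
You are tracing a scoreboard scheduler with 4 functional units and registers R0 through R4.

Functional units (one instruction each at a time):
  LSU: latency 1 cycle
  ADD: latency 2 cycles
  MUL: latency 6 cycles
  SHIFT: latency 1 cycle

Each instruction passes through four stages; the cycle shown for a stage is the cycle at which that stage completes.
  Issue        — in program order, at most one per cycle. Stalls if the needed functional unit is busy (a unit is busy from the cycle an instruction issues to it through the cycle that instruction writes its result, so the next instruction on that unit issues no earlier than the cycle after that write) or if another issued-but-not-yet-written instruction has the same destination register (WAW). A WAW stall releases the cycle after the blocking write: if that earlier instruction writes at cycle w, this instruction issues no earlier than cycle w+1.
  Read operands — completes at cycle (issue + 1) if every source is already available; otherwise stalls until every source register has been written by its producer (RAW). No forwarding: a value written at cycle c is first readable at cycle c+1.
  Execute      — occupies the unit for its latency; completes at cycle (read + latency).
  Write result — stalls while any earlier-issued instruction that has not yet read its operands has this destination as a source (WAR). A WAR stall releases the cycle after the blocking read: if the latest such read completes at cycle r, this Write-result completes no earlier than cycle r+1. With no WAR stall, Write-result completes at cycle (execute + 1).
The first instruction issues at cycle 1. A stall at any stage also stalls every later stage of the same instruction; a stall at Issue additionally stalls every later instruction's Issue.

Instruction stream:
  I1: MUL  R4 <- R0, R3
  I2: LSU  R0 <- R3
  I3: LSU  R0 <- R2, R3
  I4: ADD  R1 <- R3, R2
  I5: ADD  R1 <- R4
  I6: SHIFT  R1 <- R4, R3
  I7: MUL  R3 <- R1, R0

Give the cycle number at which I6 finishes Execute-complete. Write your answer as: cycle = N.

t=1  I1 dispatched to MUL
t=2  I1 operands ready, I2 dispatched to LSU
t=3  I2 operands ready
t=4  I2 complete
t=5  R0←I2
t=6  I3 dispatched to LSU
t=7  I3 operands ready, I4 dispatched to ADD
t=8  I1 complete, I3 complete, I4 operands ready
t=9  R4←I1, R0←I3
t=10  I4 complete
t=11  R1←I4
t=12  I5 dispatched to ADD
t=13  I5 operands ready
t=15  I5 complete
t=16  R1←I5
t=17  I6 dispatched to SHIFT
t=18  I6 operands ready, I7 dispatched to MUL
t=19  I6 complete
t=20  R1←I6
t=21  I7 operands ready
t=27  I7 complete
t=28  R3←I7

cycle = 19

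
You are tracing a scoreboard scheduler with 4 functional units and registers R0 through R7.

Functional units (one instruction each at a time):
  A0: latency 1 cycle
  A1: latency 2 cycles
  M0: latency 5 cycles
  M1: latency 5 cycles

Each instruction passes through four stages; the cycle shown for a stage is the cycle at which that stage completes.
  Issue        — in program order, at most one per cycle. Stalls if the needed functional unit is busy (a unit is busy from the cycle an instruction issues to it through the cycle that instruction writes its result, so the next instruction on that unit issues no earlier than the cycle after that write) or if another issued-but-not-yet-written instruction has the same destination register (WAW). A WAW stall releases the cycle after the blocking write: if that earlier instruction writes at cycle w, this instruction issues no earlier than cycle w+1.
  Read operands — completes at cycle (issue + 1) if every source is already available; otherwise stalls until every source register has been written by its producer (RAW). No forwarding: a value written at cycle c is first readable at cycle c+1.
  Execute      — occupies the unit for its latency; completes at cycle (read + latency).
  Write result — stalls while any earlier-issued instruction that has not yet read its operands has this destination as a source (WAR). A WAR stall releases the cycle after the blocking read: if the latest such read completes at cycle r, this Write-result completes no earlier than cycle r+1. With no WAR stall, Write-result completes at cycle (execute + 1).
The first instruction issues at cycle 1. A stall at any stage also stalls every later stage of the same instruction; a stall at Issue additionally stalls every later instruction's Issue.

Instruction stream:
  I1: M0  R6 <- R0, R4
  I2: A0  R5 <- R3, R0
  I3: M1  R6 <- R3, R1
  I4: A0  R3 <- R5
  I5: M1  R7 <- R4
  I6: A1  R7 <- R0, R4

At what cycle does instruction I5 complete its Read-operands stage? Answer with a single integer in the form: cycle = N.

cycle = 18

[1] I1 dispatched to M0
[2] I1 operands ready | I2 dispatched to A0
[3] I2 operands ready
[4] I2 complete
[5] R5←I2
[7] I1 complete
[8] R6←I1
[9] I3 dispatched to M1
[10] I3 operands ready | I4 dispatched to A0
[11] I4 operands ready
[12] I4 complete
[13] R3←I4
[15] I3 complete
[16] R6←I3
[17] I5 dispatched to M1
[18] I5 operands ready
[23] I5 complete
[24] R7←I5
[25] I6 dispatched to A1
[26] I6 operands ready
[28] I6 complete
[29] R7←I6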